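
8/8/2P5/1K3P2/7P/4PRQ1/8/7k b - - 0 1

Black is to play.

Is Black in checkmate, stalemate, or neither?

stalemate

Black to move; black king on h1.
In check: no.
King squares — g1: attacked by Qg3; g2: attacked by Qg3; h2: attacked by Qg3.
Legal moves for Black: none.
Not in check and no legal moves → stalemate.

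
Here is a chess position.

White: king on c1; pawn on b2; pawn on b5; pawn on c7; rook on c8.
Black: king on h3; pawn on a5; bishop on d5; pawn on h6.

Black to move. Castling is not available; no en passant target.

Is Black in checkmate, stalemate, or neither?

Black to move; black king on h3.
In check: no.
Legal moves for Black include: Bg8, Ba8, Bf7, Bb7, Be6, Bc6, Be4, Bc4, Bf3, Bb3, Bg2, Ba2, Bh1, Kh4, Kg4, Kg3, Kh2, Kg2, ... (list truncated; more exist).
Black has legal moves and is not in check → neither.

neither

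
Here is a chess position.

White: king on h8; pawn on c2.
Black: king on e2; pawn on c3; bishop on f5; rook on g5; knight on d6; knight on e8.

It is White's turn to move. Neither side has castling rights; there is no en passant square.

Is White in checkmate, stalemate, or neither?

stalemate

White to move; white king on h8.
In check: no.
King squares — g7: attacked by Rg5; h7: attacked by Bf5; g8: attacked by Rg5.
Legal moves for White: none.
Not in check and no legal moves → stalemate.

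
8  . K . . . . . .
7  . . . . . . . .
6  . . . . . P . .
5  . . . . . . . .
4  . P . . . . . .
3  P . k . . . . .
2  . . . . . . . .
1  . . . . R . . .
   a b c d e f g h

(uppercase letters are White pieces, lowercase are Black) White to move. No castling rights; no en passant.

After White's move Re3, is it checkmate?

no

After Re3: black king on c3; in check: yes, from the white rook on e3.
Black has 5 legal replies: Kd4, Kc4, Kd2, Kc2, Kb2.
In check but a legal move exists → not checkmate.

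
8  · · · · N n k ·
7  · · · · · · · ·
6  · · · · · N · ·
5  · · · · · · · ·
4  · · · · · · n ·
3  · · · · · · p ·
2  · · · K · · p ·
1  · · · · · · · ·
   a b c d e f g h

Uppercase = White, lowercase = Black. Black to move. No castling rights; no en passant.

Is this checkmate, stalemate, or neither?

neither

Black to move; black king on g8.
In check: yes, from the white knight on f6.
Legal moves for Black: Kh8, Kf7, Nxf6.
Black is in check but has 3 legal moves → neither.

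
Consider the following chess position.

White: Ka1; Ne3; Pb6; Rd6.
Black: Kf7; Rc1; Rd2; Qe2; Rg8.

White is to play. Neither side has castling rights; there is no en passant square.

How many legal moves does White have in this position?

0

White to move; king on a1.
In check: yes, from the black rook on c1.
Legal moves: none.
Count: 0.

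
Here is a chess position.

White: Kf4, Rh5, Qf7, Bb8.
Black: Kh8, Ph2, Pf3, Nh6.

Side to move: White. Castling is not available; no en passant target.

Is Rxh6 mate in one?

After Rxh6: black king on h8; in check: yes, from the white rook on h6.
King squares — g7: attacked by Qf7; h7: attacked by Rh6; g8: attacked by Qf7.
Black has no legal moves → checkmate.

yes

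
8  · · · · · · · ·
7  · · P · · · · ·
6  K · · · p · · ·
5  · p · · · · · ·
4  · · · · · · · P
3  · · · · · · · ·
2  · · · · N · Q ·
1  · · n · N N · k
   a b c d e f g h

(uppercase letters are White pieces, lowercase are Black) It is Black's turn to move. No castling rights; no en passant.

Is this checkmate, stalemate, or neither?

checkmate

Black to move; black king on h1.
In check: yes, from the white queen on g2.
King squares — g1: attacked by Ne2; g2: attacked by Ne1; h2: attacked by Nf1.
Legal moves for Black: none.
In check with no legal moves → checkmate.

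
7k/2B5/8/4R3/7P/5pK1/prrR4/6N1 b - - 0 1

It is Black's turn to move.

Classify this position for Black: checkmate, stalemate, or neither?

Black to move; black king on h8.
In check: no.
Legal moves for Black include: Kg8, Kh7, Kg7, Rxc7, Rc6, Rc5, Rc4, Rc3, Rxd2, Rc1, Rb8, Rb7, Rb6, Rb5, Rb4, Rb3, Rb1, f2, ... (list truncated; more exist).
Black has legal moves and is not in check → neither.

neither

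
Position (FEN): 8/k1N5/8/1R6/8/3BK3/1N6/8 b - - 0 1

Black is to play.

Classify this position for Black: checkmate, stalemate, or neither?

stalemate

Black to move; black king on a7.
In check: no.
King squares — a6: attacked by Nc7; b6: attacked by Rb5; b7: attacked by Rb5; a8: attacked by Nc7; b8: attacked by Rb5.
Legal moves for Black: none.
Not in check and no legal moves → stalemate.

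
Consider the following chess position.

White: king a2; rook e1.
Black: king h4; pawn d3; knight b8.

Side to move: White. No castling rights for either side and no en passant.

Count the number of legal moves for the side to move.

19

White to move; king on a2.
In check: no.
Legal moves: Kb3, Ka3, Kb2, Kb1, Ka1, Re8, Re7, Re6, Re5, Re4+, Re3, Re2, Rh1+, Rg1, Rf1, Rd1, Rc1, Rb1, Ra1.
Count: 19.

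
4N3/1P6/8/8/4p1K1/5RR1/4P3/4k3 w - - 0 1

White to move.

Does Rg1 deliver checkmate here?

no

After Rg1: black king on e1; in check: yes, from the white rook on g1.
Black has 2 legal replies: Kxe2, Kd2.
In check but a legal move exists → not checkmate.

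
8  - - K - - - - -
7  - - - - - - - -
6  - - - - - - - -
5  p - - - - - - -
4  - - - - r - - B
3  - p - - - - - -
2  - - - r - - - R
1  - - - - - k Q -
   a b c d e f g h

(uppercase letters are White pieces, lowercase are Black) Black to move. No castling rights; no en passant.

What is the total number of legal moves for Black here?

Black to move; king on f1.
In check: yes, from the white queen on g1.
Legal moves: Kxg1.
Count: 1.

1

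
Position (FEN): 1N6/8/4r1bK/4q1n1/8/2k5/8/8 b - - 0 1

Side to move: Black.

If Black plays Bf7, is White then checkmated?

After Bf7: white king on h6; in check: yes, from the black rook on e6.
King squares — g5: attacked by Qe5; h5: attacked by Bf7; g6: attacked by Re6; g7: attacked by Qe5; h7: attacked by Ng5.
White has no legal moves → checkmate.

yes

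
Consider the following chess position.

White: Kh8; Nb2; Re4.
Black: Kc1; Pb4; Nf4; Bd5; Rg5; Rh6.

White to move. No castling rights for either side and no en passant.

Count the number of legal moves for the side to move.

White to move; king on h8.
In check: yes, from the black rook on h6.
Legal moves: none.
Count: 0.

0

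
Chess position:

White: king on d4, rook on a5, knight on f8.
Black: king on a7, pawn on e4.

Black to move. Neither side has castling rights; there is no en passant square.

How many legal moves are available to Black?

Black to move; king on a7.
In check: yes, from the white rook on a5.
Legal moves: Kb8, Kb7, Kb6.
Count: 3.

3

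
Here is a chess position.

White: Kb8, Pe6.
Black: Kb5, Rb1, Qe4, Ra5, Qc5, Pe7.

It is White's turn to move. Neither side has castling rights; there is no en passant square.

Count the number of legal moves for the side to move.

0

White to move; king on b8.
In check: no.
Legal moves: none.
Count: 0.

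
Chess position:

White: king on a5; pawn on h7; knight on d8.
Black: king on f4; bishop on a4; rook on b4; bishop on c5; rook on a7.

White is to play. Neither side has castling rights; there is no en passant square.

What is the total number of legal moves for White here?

White to move; king on a5.
In check: yes, from the black rook on a7.
Legal moves: none.
Count: 0.

0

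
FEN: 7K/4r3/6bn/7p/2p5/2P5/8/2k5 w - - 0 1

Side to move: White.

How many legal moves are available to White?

0

White to move; king on h8.
In check: no.
Legal moves: none.
Count: 0.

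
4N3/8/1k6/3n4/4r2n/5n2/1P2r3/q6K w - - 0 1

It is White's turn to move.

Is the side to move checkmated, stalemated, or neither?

White to move; white king on h1.
In check: yes, from the black queen on a1.
King squares — g1: attacked by Qa1; g2: attacked by Re2; h2: attacked by Re2.
Legal moves for White: none.
In check with no legal moves → checkmate.

checkmate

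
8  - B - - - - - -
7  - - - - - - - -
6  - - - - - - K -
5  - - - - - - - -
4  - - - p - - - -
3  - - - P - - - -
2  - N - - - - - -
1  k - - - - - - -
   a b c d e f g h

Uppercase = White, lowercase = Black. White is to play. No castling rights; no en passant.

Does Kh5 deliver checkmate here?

no

After Kh5: black king on a1; in check: no.
Black is not in check, so this cannot be checkmate.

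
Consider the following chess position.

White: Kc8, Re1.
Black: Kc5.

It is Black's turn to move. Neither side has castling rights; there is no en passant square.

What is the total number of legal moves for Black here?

Black to move; king on c5.
In check: no.
Legal moves: Kd6, Kc6, Kb6, Kd5, Kb5, Kd4, Kc4, Kb4.
Count: 8.

8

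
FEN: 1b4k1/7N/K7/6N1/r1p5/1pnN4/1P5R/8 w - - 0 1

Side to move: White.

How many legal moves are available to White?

White to move; king on a6.
In check: yes, from the black rook on a4.
Legal moves: Kb7, Kb6.
Count: 2.

2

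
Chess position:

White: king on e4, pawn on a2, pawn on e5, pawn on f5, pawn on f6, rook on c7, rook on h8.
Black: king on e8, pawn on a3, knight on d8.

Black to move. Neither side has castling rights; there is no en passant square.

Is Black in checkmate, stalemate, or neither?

checkmate

Black to move; black king on e8.
In check: yes, from the white rook on h8.
King squares — d7: attacked by Rc7; e7: attacked by Pf6; f7: attacked by Rc7; d8: own knight; f8: attacked by Rh8.
Legal moves for Black: none.
In check with no legal moves → checkmate.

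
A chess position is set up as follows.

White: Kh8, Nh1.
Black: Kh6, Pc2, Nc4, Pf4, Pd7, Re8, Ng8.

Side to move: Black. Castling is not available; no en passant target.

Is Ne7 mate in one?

yes

After Ne7: white king on h8; in check: yes, from the black rook on e8.
King squares — g7: attacked by Kh6; h7: attacked by Kh6; g8: attacked by Ne7.
White has no legal moves → checkmate.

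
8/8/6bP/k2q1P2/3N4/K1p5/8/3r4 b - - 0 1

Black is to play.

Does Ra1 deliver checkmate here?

After Ra1: white king on a3; in check: yes, from the black rook on a1.
King squares — a2: attacked by Ra1; b2: attacked by Pc3; b3: attacked by Qd5; a4: attacked by Ra1; b4: attacked by Ka5.
White has no legal moves → checkmate.

yes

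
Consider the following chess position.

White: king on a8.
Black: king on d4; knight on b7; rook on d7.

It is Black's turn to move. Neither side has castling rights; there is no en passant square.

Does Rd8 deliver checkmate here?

no

After Rd8: white king on a8; in check: yes, from the black rook on d8.
White has 2 legal replies: Kxb7, Ka7.
In check but a legal move exists → not checkmate.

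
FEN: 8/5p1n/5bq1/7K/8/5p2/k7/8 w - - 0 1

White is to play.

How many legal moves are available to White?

0

White to move; king on h5.
In check: yes, from the black queen on g6.
Legal moves: none.
Count: 0.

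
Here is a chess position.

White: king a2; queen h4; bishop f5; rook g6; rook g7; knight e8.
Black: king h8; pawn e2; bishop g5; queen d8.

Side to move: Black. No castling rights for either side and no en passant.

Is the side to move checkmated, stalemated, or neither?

neither

Black to move; black king on h8.
In check: yes, from the white queen on h4.
King squares — g7: attacked by Rg6; h7: attacked by Qh4; g8: attacked by Rg7.
Legal moves for Black: Bh6, Bxh4.
Black is in check but has 2 legal moves → neither.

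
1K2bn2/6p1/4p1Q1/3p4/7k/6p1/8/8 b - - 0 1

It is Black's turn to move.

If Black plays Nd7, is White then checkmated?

After Nd7: white king on b8; in check: yes, from the black knight on d7.
White has 5 legal replies: Kc8, Ka8, Kc7, Kb7, Ka7.
In check but a legal move exists → not checkmate.

no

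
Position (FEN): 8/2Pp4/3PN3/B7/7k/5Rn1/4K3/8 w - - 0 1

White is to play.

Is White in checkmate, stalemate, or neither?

White to move; white king on e2.
In check: yes, from the black knight on g3.
King squares — d1: available; e1: available; f1: attacked by Ng3; d2: available; f2: available; d3: available; e3: available; f3: own rook.
Legal moves for White: Ke3, Kd3, Kf2, Kd2, Ke1, Kd1, Rxg3.
White is in check but has 7 legal moves → neither.

neither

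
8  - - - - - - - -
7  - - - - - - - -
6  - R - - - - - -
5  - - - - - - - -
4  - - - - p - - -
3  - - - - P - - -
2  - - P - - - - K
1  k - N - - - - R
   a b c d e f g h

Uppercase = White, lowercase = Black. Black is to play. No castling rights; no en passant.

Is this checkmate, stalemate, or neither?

Black to move; black king on a1.
In check: no.
King squares — b1: attacked by Rb6; a2: attacked by Nc1; b2: attacked by Rb6.
Legal moves for Black: none.
Not in check and no legal moves → stalemate.

stalemate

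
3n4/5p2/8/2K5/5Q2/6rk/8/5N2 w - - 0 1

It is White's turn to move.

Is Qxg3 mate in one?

yes

After Qxg3: black king on h3; in check: yes, from the white queen on g3.
King squares — g2: attacked by Qg3; h2: attacked by Nf1; g3: attacked by Nf1; g4: attacked by Qg3; h4: attacked by Qg3.
Black has no legal moves → checkmate.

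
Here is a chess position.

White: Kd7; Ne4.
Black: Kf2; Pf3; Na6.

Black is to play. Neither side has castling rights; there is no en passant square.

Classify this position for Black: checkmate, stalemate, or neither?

neither

Black to move; black king on f2.
In check: yes, from the white knight on e4.
King squares — e1: available; f1: available; g1: available; e2: available; g2: available; e3: available; f3: own pawn; g3: attacked by Ne4.
Legal moves for Black: Ke3, Kg2, Ke2, Kg1, Kf1, Ke1.
Black is in check but has 6 legal moves → neither.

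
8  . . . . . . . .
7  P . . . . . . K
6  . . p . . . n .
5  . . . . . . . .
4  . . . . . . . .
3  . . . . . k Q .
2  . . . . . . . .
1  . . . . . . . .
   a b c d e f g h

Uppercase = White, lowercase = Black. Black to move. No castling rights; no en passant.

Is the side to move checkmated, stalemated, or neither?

neither

Black to move; black king on f3.
In check: yes, from the white queen on g3.
Legal moves for Black: Ke4, Kxg3, Ke2.
Black is in check but has 3 legal moves → neither.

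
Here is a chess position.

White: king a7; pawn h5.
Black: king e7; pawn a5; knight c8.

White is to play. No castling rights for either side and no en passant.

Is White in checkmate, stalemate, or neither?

neither

White to move; white king on a7.
In check: yes, from the black knight on c8.
Legal moves for White: Kb8, Ka8, Kb7, Ka6.
White is in check but has 4 legal moves → neither.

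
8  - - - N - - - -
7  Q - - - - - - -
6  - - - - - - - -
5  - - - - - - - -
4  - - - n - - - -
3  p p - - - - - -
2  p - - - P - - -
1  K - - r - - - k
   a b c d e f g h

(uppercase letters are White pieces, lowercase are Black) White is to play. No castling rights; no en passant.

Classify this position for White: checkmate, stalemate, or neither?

White to move; white king on a1.
In check: yes, from the black rook on d1.
King squares — b1: attacked by Rd1; a2: attacked by Pb3; b2: attacked by Pa3.
Legal moves for White: none.
In check with no legal moves → checkmate.

checkmate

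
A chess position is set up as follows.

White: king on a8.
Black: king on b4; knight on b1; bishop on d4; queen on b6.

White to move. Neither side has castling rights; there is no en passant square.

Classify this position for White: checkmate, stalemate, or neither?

White to move; white king on a8.
In check: no.
King squares — a7: attacked by Qb6; b7: attacked by Qb6; b8: attacked by Qb6.
Legal moves for White: none.
Not in check and no legal moves → stalemate.

stalemate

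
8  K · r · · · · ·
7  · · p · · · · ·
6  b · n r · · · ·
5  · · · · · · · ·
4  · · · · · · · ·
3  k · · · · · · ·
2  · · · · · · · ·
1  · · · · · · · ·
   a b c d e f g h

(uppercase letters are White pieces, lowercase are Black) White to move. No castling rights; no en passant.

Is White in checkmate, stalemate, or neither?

checkmate

White to move; white king on a8.
In check: yes, from the black rook on c8.
King squares — a7: attacked by Nc6; b7: attacked by Ba6; b8: attacked by Nc6.
Legal moves for White: none.
In check with no legal moves → checkmate.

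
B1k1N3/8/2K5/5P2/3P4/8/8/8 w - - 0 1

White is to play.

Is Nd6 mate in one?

no

After Nd6: black king on c8; in check: yes, from the white knight on d6.
Black has 2 legal replies: Kd8, Kb8.
In check but a legal move exists → not checkmate.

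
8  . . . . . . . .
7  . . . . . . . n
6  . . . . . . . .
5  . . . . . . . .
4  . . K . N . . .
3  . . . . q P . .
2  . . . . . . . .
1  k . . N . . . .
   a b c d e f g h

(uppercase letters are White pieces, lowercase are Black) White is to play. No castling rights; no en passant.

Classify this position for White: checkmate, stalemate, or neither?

White to move; white king on c4.
In check: no.
Legal moves for White: Nf6, Nd6, Ng5, Nc5, Ng3, Nec3, Nef2, Nd2, Kd5, Kb5, Kb4, Nxe3, Ndc3, Ndf2, Nb2, f4.
White has 16 legal moves and is not in check → neither.

neither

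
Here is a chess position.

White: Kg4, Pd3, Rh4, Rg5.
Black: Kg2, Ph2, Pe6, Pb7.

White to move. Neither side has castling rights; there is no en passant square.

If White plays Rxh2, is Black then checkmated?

no

After Rxh2: black king on g2; in check: yes, from the white rook on h2.
Black has 3 legal replies: Kxh2, Kg1, Kf1.
In check but a legal move exists → not checkmate.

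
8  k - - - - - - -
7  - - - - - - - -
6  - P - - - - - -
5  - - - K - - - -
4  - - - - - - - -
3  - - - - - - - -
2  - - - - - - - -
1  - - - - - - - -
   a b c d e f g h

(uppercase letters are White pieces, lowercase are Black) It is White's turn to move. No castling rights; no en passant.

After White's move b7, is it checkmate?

After b7: black king on a8; in check: yes, from the white pawn on b7.
Black has 3 legal replies: Kb8, Kxb7, Ka7.
In check but a legal move exists → not checkmate.

no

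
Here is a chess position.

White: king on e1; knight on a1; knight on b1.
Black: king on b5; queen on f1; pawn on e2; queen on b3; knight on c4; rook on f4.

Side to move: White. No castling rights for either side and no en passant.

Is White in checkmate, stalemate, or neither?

White to move; white king on e1.
In check: yes, from the black queen on f1.
King squares — d1: attacked by Qf1; f1: attacked by Pe2; d2: attacked by Nc4; e2: attacked by Qf1; f2: attacked by Qf1.
Legal moves for White: none.
In check with no legal moves → checkmate.

checkmate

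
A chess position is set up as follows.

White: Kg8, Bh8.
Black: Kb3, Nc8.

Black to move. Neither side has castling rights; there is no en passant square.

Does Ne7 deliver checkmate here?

no

After Ne7: white king on g8; in check: yes, from the black knight on e7.
White has 4 legal replies: Kf8, Kh7, Kg7, Kf7.
In check but a legal move exists → not checkmate.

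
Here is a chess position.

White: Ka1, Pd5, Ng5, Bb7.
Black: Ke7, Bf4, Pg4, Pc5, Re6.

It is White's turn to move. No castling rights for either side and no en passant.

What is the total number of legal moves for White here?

15

White to move; king on a1.
In check: no.
Legal moves: Bc8, Ba8, Bc6, Ba6, Nh7, Nf7, Nxe6, Ne4, Nh3, Nf3, Kb2, Ka2, Kb1, dxe6, d6+.
Count: 15.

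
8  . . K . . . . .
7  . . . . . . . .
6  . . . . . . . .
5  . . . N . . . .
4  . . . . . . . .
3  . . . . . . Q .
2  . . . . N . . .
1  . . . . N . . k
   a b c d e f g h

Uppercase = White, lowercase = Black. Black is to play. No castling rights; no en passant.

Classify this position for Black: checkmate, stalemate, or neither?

Black to move; black king on h1.
In check: no.
King squares — g1: attacked by Ne2; g2: attacked by Ne1; h2: attacked by Qg3.
Legal moves for Black: none.
Not in check and no legal moves → stalemate.

stalemate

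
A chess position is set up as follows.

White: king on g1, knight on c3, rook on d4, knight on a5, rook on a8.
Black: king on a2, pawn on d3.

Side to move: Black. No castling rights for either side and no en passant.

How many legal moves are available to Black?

Black to move; king on a2.
In check: yes, from the white knight on c3.
Legal moves: Ka3, Kb2, Ka1.
Count: 3.

3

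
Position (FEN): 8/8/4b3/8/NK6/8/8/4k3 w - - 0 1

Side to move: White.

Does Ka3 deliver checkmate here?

After Ka3: black king on e1; in check: no.
Black is not in check, so this cannot be checkmate.

no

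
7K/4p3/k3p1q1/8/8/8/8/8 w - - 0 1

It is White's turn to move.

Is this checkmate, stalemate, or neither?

White to move; white king on h8.
In check: no.
King squares — g7: attacked by Qg6; h7: attacked by Qg6; g8: attacked by Qg6.
Legal moves for White: none.
Not in check and no legal moves → stalemate.

stalemate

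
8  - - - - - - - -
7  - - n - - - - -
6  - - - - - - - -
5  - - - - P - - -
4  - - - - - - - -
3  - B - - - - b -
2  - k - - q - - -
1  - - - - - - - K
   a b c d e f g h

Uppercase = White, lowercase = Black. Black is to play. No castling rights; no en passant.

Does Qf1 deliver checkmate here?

After Qf1: white king on h1; in check: yes, from the black queen on f1.
King squares — g1: attacked by Qf1; g2: attacked by Qf1; h2: attacked by Bg3.
White has no legal moves → checkmate.

yes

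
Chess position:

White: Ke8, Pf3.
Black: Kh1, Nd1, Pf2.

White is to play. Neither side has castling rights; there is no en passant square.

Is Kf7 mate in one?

no

After Kf7: black king on h1; in check: no.
Black is not in check, so this cannot be checkmate.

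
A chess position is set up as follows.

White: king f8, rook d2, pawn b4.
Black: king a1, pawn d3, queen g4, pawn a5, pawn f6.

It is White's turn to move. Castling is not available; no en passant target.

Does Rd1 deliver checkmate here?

After Rd1: black king on a1; in check: yes, from the white rook on d1.
Black has 3 legal replies: Kb2, Ka2, Qxd1.
In check but a legal move exists → not checkmate.

no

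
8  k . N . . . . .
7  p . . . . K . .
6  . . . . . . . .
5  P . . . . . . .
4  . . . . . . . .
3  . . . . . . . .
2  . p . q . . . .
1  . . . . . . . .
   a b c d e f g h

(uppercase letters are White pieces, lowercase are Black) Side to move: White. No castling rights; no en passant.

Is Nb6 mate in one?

no

After Nb6: black king on a8; in check: yes, from the white knight on b6.
Black has 3 legal replies: Kb8, Kb7, axb6.
In check but a legal move exists → not checkmate.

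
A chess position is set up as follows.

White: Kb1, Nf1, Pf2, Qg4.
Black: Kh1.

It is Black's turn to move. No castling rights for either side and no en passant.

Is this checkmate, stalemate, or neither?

stalemate

Black to move; black king on h1.
In check: no.
King squares — g1: attacked by Qg4; g2: attacked by Qg4; h2: attacked by Nf1.
Legal moves for Black: none.
Not in check and no legal moves → stalemate.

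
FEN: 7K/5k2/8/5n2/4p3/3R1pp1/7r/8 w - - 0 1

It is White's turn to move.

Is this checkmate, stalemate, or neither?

White to move; white king on h8.
In check: yes, from the black rook on h2.
King squares — g7: attacked by Nf5; h7: attacked by Rh2; g8: attacked by Kf7.
Legal moves for White: none.
In check with no legal moves → checkmate.

checkmate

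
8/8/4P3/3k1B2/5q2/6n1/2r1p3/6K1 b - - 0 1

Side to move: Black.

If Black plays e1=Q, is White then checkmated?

yes

After e1=Q: white king on g1; in check: yes, from the black queen on e1.
King squares — f1: attacked by Qe1; h1: attacked by Qe1; f2: attacked by Qe1; g2: attacked by Rc2; h2: attacked by Rc2.
White has no legal moves → checkmate.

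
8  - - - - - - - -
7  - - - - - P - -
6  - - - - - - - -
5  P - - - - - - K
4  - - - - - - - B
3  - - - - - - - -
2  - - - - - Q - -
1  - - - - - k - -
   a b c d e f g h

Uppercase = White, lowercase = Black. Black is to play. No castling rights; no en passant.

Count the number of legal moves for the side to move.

Black to move; king on f1.
In check: yes, from the white queen on f2.
Legal moves: none.
Count: 0.

0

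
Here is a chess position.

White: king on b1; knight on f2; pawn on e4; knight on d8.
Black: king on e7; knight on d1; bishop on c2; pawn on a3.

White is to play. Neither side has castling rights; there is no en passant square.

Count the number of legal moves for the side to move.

White to move; king on b1.
In check: yes, from the black bishop on c2.
Legal moves: Kxc2, Ka2, Kc1, Ka1.
Count: 4.

4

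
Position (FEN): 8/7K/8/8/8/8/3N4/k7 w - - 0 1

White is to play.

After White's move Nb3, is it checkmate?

no

After Nb3: black king on a1; in check: yes, from the white knight on b3.
Black has 3 legal replies: Kb2, Ka2, Kb1.
In check but a legal move exists → not checkmate.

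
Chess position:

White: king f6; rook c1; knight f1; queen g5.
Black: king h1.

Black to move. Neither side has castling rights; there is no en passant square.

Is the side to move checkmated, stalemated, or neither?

stalemate

Black to move; black king on h1.
In check: no.
King squares — g1: attacked by Qg5; g2: attacked by Qg5; h2: attacked by Nf1.
Legal moves for Black: none.
Not in check and no legal moves → stalemate.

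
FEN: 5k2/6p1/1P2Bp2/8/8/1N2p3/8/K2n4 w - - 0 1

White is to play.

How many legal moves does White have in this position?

White to move; king on a1.
In check: no.
Legal moves: Bg8, Bc8, Bf7, Bd7, Bf5, Bd5, Bg4, Bc4, Bh3, Nc5, Na5, Nd4, Nd2, Nc1, Ka2, Kb1, b7.
Count: 17.

17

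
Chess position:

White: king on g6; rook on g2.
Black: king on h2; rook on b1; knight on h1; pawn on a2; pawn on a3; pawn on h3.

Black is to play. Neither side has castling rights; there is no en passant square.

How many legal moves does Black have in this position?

Black to move; king on h2.
In check: yes, from the white rook on g2.
Legal moves: Kxg2, hxg2.
Count: 2.

2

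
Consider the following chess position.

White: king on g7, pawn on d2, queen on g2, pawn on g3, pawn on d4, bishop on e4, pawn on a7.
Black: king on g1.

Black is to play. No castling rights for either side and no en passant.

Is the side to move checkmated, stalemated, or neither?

checkmate

Black to move; black king on g1.
In check: yes, from the white queen on g2.
King squares — f1: attacked by Qg2; h1: attacked by Qg2; f2: attacked by Qg2; g2: attacked by Be4; h2: attacked by Qg2.
Legal moves for Black: none.
In check with no legal moves → checkmate.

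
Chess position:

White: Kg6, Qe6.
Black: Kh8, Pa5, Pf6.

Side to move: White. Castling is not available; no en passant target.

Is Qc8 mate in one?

After Qc8: black king on h8; in check: yes, from the white queen on c8.
King squares — g7: attacked by Kg6; h7: attacked by Kg6; g8: attacked by Qc8.
Black has no legal moves → checkmate.

yes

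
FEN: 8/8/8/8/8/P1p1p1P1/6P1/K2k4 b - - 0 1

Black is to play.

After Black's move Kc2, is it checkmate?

no

After Kc2: white king on a1; in check: no.
White is not in check, so this cannot be checkmate.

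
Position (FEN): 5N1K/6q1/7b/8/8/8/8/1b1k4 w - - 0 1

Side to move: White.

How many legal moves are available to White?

0

White to move; king on h8.
In check: yes, from the black queen on g7.
Legal moves: none.
Count: 0.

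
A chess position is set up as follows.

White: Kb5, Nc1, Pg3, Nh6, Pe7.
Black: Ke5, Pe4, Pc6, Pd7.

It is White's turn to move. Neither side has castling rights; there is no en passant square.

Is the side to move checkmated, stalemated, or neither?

neither

White to move; white king on b5.
In check: yes, from the black pawn on c6.
Legal moves for White: Kb6, Ka6, Kc5, Ka5, Kc4, Kb4, Ka4.
White is in check but has 7 legal moves → neither.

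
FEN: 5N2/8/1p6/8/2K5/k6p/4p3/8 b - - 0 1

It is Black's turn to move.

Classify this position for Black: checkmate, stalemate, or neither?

Black to move; black king on a3.
In check: no.
Legal moves for Black: Ka4, Kb2, Ka2, b5+, h2, e1=Q, e1=R, e1=B, e1=N.
Black has 9 legal moves and is not in check → neither.

neither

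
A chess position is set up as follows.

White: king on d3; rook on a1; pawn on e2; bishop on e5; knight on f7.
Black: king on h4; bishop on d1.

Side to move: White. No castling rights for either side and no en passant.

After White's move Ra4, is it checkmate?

After Ra4: black king on h4; in check: yes, from the white rook on a4.
Black has 3 legal replies: Kh5, Kh3, Bxa4.
In check but a legal move exists → not checkmate.

no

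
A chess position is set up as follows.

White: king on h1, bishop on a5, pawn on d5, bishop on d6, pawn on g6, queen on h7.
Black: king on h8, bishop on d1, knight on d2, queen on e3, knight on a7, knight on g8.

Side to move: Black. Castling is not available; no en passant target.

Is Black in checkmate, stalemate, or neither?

checkmate

Black to move; black king on h8.
In check: yes, from the white queen on h7.
King squares — g7: attacked by Qh7; h7: attacked by Pg6; g8: own knight.
Legal moves for Black: none.
In check with no legal moves → checkmate.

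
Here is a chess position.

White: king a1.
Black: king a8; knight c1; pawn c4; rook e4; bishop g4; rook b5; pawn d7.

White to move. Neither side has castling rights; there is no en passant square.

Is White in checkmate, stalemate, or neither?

stalemate

White to move; white king on a1.
In check: no.
King squares — b1: attacked by Rb5; a2: attacked by Nc1; b2: attacked by Rb5.
Legal moves for White: none.
Not in check and no legal moves → stalemate.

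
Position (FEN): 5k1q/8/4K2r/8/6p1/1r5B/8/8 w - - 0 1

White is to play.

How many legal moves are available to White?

3

White to move; king on e6.
In check: yes, from the black rook on h6.
Legal moves: Kd7, Kf5, Kd5.
Count: 3.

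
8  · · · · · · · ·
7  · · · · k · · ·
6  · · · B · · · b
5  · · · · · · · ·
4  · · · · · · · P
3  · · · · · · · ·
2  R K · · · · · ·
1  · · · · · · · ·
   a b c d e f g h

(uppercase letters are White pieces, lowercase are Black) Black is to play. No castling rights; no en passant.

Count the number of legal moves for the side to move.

Black to move; king on e7.
In check: yes, from the white bishop on d6.
Legal moves: Ke8, Kd8, Kf7, Kd7, Kf6, Ke6, Kxd6.
Count: 7.

7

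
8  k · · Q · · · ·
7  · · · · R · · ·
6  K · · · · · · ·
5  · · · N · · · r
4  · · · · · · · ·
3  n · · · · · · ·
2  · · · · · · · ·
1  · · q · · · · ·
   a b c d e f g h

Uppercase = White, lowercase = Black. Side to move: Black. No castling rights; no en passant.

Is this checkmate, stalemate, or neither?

Black to move; black king on a8.
In check: yes, from the white queen on d8.
Legal moves for Black: Qc8+.
Black is in check but has 1 legal move → neither.

neither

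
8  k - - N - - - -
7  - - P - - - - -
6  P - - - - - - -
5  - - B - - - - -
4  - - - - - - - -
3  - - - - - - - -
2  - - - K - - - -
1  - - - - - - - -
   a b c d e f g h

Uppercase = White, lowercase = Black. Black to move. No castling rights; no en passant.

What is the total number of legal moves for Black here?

0

Black to move; king on a8.
In check: no.
Legal moves: none.
Count: 0.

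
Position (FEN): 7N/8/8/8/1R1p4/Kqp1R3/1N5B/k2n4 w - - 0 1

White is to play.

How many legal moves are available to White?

2

White to move; king on a3.
In check: yes, from the black queen on b3.
Legal moves: Kxb3, Rxb3.
Count: 2.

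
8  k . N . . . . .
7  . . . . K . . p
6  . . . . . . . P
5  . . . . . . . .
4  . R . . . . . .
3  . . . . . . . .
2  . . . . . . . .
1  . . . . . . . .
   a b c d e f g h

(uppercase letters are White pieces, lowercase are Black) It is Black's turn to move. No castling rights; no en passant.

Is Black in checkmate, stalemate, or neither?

Black to move; black king on a8.
In check: no.
King squares — a7: attacked by Nc8; b7: attacked by Rb4; b8: attacked by Rb4.
Legal moves for Black: none.
Not in check and no legal moves → stalemate.

stalemate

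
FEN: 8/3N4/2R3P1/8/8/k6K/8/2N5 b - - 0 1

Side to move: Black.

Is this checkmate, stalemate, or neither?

Black to move; black king on a3.
In check: no.
Legal moves for Black: Kb4, Ka4, Kb2.
Black has 3 legal moves and is not in check → neither.

neither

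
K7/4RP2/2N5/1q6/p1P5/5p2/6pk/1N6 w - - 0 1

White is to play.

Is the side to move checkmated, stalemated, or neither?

White to move; white king on a8.
In check: no.
Legal moves for White include: Ka7, Re8, Rd7, Rc7, Rb7, Ra7, Re6, Re5, Re4, Re3, Re2, Re1, Nd8, Nb8, Na7, Ne5, Na5, Nd4, ... (list truncated; more exist).
White has legal moves and is not in check → neither.

neither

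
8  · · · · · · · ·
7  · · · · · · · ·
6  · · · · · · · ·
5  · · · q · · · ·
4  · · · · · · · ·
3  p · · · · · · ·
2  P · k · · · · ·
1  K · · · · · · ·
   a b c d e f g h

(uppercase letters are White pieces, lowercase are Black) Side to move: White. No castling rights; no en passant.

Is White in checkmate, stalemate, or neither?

White to move; white king on a1.
In check: no.
King squares — b1: attacked by Kc2; a2: own pawn; b2: attacked by Kc2.
Legal moves for White: none.
Not in check and no legal moves → stalemate.

stalemate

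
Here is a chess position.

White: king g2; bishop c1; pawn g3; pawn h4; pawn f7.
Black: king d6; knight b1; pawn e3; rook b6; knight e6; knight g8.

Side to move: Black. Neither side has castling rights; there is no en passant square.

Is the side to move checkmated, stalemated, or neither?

Black to move; black king on d6.
In check: no.
Legal moves for Black include: Ne7, Nh6, Nf6, Nf8, Nd8, Ng7, Nc7, Ng5, Nc5, Nf4+, Nd4, Ke7, Kd7, Kc7, Kc6, Ke5, Kd5, Kc5, ... (list truncated; more exist).
Black has legal moves and is not in check → neither.

neither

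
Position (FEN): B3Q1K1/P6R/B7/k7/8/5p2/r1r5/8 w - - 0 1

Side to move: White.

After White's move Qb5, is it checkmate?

yes

After Qb5: black king on a5; in check: yes, from the white queen on b5.
King squares — a4: attacked by Qb5; b4: attacked by Qb5; b5: attacked by Ba6; a6: attacked by Qb5; b6: attacked by Qb5.
Black has no legal moves → checkmate.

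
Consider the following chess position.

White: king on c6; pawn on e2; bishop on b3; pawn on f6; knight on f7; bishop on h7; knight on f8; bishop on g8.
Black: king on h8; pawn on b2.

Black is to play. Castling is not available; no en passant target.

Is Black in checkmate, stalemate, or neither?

checkmate

Black to move; black king on h8.
In check: yes, from the white knight on f7.
King squares — g7: attacked by Pf6; h7: attacked by Nf8; g8: attacked by Bh7.
Legal moves for Black: none.
In check with no legal moves → checkmate.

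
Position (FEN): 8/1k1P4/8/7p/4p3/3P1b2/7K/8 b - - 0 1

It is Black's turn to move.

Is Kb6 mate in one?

After Kb6: white king on h2; in check: no.
White is not in check, so this cannot be checkmate.

no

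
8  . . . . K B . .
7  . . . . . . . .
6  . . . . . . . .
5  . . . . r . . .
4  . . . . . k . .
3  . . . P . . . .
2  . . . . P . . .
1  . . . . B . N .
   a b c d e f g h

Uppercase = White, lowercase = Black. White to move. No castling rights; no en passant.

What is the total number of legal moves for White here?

White to move; king on e8.
In check: yes, from the black rook on e5.
Legal moves: Kd8, Kf7, Kd7, Be7.
Count: 4.

4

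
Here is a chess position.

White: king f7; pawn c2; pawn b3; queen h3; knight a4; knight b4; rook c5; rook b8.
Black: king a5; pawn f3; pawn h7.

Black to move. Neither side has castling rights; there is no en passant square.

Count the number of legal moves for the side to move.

Black to move; king on a5.
In check: yes, from the white rook on c5.
Legal moves: none.
Count: 0.

0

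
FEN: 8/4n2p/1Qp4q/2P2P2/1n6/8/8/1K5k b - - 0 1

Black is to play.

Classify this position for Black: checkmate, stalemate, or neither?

neither

Black to move; black king on h1.
In check: no.
Legal moves for Black include: Ng8, Nc8, Ng6, Nxf5, Ned5, Qf8, Qg7, Qg6, Qf6, Qe6, Qd6, Qh5, Qg5, Qh4, Qf4, Qh3, Qe3, Qh2, ... (list truncated; more exist).
Black has legal moves and is not in check → neither.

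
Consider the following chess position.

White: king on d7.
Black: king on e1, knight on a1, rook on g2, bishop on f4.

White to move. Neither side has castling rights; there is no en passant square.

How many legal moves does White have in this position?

White to move; king on d7.
In check: no.
Legal moves: Ke8, Kd8, Kc8, Ke7, Ke6, Kc6.
Count: 6.

6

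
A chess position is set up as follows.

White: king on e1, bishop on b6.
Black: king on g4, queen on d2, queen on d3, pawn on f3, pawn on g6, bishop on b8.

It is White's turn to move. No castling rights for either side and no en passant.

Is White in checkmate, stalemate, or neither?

White to move; white king on e1.
In check: yes, from the black queen on d2.
King squares — d1: attacked by Qd2; f1: attacked by Qd3; d2: attacked by Qd3; e2: attacked by Qd2; f2: attacked by Qd2.
Legal moves for White: none.
In check with no legal moves → checkmate.

checkmate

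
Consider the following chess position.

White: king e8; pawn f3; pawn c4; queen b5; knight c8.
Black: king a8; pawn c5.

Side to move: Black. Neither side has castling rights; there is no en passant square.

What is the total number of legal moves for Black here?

Black to move; king on a8.
In check: no.
Legal moves: none.
Count: 0.

0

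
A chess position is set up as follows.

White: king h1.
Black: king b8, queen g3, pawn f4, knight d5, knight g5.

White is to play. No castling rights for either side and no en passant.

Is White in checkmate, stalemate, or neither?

White to move; white king on h1.
In check: no.
King squares — g1: attacked by Qg3; g2: attacked by Qg3; h2: attacked by Qg3.
Legal moves for White: none.
Not in check and no legal moves → stalemate.

stalemate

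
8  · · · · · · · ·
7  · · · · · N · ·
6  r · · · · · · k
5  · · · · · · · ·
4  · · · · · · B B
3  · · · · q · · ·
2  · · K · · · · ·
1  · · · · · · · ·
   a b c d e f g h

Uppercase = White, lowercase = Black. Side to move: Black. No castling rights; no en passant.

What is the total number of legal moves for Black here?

3

Black to move; king on h6.
In check: yes, from the white knight on f7.
Legal moves: Kh7, Kg7, Kg6.
Count: 3.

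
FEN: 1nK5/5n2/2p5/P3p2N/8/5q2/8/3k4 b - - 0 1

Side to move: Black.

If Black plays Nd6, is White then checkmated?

no

After Nd6: white king on c8; in check: yes, from the black knight on d6.
White has 3 legal replies: Kd8, Kxb8, Kc7.
In check but a legal move exists → not checkmate.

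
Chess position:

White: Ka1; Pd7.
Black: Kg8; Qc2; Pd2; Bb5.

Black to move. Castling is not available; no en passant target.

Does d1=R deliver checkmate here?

yes

After d1=R: white king on a1; in check: yes, from the black rook on d1.
King squares — b1: attacked by Rd1; a2: attacked by Qc2; b2: attacked by Qc2.
White has no legal moves → checkmate.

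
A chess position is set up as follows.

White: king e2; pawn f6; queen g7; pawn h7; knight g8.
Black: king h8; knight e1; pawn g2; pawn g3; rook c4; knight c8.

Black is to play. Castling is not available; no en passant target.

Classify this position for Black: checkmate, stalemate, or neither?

checkmate

Black to move; black king on h8.
In check: yes, from the white queen on g7.
King squares — g7: attacked by Pf6; h7: attacked by Qg7; g8: attacked by Qg7.
Legal moves for Black: none.
In check with no legal moves → checkmate.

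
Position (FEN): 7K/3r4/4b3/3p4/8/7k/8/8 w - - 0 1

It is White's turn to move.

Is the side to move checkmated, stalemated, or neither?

White to move; white king on h8.
In check: no.
King squares — g7: attacked by Rd7; h7: attacked by Rd7; g8: attacked by Be6.
Legal moves for White: none.
Not in check and no legal moves → stalemate.

stalemate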